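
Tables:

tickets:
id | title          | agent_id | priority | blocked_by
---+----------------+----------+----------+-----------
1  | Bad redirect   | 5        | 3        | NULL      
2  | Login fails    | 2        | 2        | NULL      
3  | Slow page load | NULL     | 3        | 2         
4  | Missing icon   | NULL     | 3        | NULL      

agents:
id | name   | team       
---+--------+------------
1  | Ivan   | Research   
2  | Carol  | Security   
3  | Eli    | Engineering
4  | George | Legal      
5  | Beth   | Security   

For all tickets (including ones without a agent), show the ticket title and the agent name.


LEFT JOIN keeps every row from tickets (the left table); where agent_id has no match in agents, the agent columns become NULL. Walk through each ticket:
  - ticket 1 (Bad redirect): agent_id=5 -> matches Beth
  - ticket 2 (Login fails): agent_id=2 -> matches Carol
  - ticket 3 (Slow page load): agent_id=NULL, no match -> kept with NULL
  - ticket 4 (Missing icon): agent_id=NULL, no match -> kept with NULL
All 4 rows appear; 2 have NULL agent.

SQL:
SELECT a.title, b.name AS agent
FROM tickets a
LEFT JOIN agents b ON a.agent_id = b.id

Result:
title          | agent
---------------+------
Bad redirect   | Beth 
Login fails    | Carol
Slow page load | NULL 
Missing icon   | NULL 


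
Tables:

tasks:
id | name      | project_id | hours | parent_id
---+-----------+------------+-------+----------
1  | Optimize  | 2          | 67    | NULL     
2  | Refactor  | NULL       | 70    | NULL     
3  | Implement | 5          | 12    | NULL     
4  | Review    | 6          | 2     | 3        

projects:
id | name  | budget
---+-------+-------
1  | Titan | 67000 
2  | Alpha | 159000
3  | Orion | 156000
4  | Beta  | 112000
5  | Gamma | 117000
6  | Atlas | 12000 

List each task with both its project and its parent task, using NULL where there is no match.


Two LEFT JOINs from the same base table tasks: one to projects via project_id, one to tasks itself via parent_id. Both are LEFT so every task is preserved.
Match against projects:
  - task 1 (Optimize): project_id=2 -> matches Alpha
  - task 2 (Refactor): project_id=NULL, no match -> kept with NULL
  - task 3 (Implement): project_id=5 -> matches Gamma
  - task 4 (Review): project_id=6 -> matches Atlas
Match against tasks (self):
  - task 1 (Optimize): parent_id=NULL -> NULL
  - task 2 (Refactor): parent_id=NULL -> NULL
  - task 3 (Implement): parent_id=NULL -> NULL
  - task 4 (Review): parent_id=3 -> Implement

SQL:
SELECT a.name, b.name AS project, c.name AS parent
FROM tasks a
LEFT JOIN projects b ON a.project_id = b.id
LEFT JOIN tasks c ON a.parent_id = c.id

Result:
name      | project | parent   
----------+---------+----------
Optimize  | Alpha   | NULL     
Refactor  | NULL    | NULL     
Implement | Gamma   | NULL     
Review    | Atlas   | Implement


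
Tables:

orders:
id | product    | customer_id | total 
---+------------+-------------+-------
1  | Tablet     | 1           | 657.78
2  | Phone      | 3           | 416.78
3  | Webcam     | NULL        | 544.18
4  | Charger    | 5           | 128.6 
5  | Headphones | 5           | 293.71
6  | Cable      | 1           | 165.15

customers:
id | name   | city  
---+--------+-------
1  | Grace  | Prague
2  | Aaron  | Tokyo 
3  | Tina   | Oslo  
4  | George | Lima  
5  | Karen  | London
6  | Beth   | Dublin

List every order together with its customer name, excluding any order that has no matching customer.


INNER JOIN keeps only orders rows whose customer_id matches an id in customers. Walk through each order:
  - order 1 (Tablet): customer_id=1 -> matches Grace
  - order 2 (Phone): customer_id=3 -> matches Tina
  - order 3 (Webcam): customer_id=NULL, no match -> dropped
  - order 4 (Charger): customer_id=5 -> matches Karen
  - order 5 (Headphones): customer_id=5 -> matches Karen
  - order 6 (Cable): customer_id=1 -> matches Grace
So 1 of 6 rows is dropped.

SQL:
SELECT a.product, b.name AS customer
FROM orders a
INNER JOIN customers b ON a.customer_id = b.id

Result:
product    | customer
-----------+---------
Tablet     | Grace   
Phone      | Tina    
Charger    | Karen   
Headphones | Karen   
Cable      | Grace   


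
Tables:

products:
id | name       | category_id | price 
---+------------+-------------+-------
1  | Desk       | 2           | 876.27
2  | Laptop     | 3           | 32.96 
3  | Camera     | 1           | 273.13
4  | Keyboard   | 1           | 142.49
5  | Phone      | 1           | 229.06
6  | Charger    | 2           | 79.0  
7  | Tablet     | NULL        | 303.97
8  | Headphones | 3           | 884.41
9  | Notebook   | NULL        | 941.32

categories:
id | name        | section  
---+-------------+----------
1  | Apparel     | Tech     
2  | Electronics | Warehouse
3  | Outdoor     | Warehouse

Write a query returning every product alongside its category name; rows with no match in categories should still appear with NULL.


LEFT JOIN keeps every row from products (the left table); where category_id has no match in categories, the category columns become NULL. Walk through each product:
  - product 1 (Desk): category_id=2 -> matches Electronics
  - product 2 (Laptop): category_id=3 -> matches Outdoor
  - product 3 (Camera): category_id=1 -> matches Apparel
  - product 4 (Keyboard): category_id=1 -> matches Apparel
  - product 5 (Phone): category_id=1 -> matches Apparel
  - product 6 (Charger): category_id=2 -> matches Electronics
  - product 7 (Tablet): category_id=NULL, no match -> kept with NULL
  - product 8 (Headphones): category_id=3 -> matches Outdoor
  - product 9 (Notebook): category_id=NULL, no match -> kept with NULL
All 9 rows appear; 2 have NULL category.

SQL:
SELECT a.name, b.name AS category
FROM products a
LEFT JOIN categories b ON a.category_id = b.id

Result:
name       | category   
-----------+------------
Desk       | Electronics
Laptop     | Outdoor    
Camera     | Apparel    
Keyboard   | Apparel    
Phone      | Apparel    
Charger    | Electronics
Tablet     | NULL       
Headphones | Outdoor    
Notebook   | NULL       


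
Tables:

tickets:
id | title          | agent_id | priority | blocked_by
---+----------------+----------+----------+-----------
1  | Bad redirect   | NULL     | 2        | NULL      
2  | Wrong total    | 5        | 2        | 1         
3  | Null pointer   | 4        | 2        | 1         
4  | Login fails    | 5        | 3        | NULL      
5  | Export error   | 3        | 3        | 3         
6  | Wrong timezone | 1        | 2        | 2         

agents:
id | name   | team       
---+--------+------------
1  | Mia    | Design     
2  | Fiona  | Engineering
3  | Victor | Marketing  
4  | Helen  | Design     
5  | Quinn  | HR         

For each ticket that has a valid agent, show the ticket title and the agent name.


INNER JOIN keeps only tickets rows whose agent_id matches an id in agents. Walk through each ticket:
  - ticket 1 (Bad redirect): agent_id=NULL, no match -> dropped
  - ticket 2 (Wrong total): agent_id=5 -> matches Quinn
  - ticket 3 (Null pointer): agent_id=4 -> matches Helen
  - ticket 4 (Login fails): agent_id=5 -> matches Quinn
  - ticket 5 (Export error): agent_id=3 -> matches Victor
  - ticket 6 (Wrong timezone): agent_id=1 -> matches Mia
So 1 of 6 rows is dropped.

SQL:
SELECT a.title, b.name AS agent
FROM tickets a
INNER JOIN agents b ON a.agent_id = b.id

Result:
title          | agent 
---------------+-------
Wrong total    | Quinn 
Null pointer   | Helen 
Login fails    | Quinn 
Export error   | Victor
Wrong timezone | Mia   


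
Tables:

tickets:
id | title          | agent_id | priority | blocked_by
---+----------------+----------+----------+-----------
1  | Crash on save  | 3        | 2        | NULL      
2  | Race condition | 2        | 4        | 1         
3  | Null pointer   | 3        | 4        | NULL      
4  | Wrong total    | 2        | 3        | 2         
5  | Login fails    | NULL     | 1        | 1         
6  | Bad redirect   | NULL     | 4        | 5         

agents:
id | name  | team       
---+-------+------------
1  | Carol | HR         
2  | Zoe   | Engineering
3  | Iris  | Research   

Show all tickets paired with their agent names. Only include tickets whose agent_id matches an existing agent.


INNER JOIN keeps only tickets rows whose agent_id matches an id in agents. Walk through each ticket:
  - ticket 1 (Crash on save): agent_id=3 -> matches Iris
  - ticket 2 (Race condition): agent_id=2 -> matches Zoe
  - ticket 3 (Null pointer): agent_id=3 -> matches Iris
  - ticket 4 (Wrong total): agent_id=2 -> matches Zoe
  - ticket 5 (Login fails): agent_id=NULL, no match -> dropped
  - ticket 6 (Bad redirect): agent_id=NULL, no match -> dropped
So 2 of 6 rows are dropped.

SQL:
SELECT a.title, b.name AS agent
FROM tickets a
INNER JOIN agents b ON a.agent_id = b.id

Result:
title          | agent
---------------+------
Crash on save  | Iris 
Race condition | Zoe  
Null pointer   | Iris 
Wrong total    | Zoe  


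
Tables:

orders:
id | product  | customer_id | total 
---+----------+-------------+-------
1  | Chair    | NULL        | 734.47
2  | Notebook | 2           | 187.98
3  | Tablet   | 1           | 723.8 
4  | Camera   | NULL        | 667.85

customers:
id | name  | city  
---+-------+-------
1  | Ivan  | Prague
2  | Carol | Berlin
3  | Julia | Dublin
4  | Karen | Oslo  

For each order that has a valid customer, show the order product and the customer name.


INNER JOIN keeps only orders rows whose customer_id matches an id in customers. Walk through each order:
  - order 1 (Chair): customer_id=NULL, no match -> dropped
  - order 2 (Notebook): customer_id=2 -> matches Carol
  - order 3 (Tablet): customer_id=1 -> matches Ivan
  - order 4 (Camera): customer_id=NULL, no match -> dropped
So 2 of 4 rows are dropped.

SQL:
SELECT a.product, b.name AS customer
FROM orders a
INNER JOIN customers b ON a.customer_id = b.id

Result:
product  | customer
---------+---------
Notebook | Carol   
Tablet   | Ivan    


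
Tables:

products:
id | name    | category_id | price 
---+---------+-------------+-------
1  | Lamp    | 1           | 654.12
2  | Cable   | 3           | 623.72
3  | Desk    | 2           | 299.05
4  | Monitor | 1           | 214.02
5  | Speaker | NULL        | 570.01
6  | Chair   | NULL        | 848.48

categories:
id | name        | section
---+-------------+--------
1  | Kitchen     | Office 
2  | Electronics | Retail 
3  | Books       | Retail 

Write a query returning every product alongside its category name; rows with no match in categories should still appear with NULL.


LEFT JOIN keeps every row from products (the left table); where category_id has no match in categories, the category columns become NULL. Walk through each product:
  - product 1 (Lamp): category_id=1 -> matches Kitchen
  - product 2 (Cable): category_id=3 -> matches Books
  - product 3 (Desk): category_id=2 -> matches Electronics
  - product 4 (Monitor): category_id=1 -> matches Kitchen
  - product 5 (Speaker): category_id=NULL, no match -> kept with NULL
  - product 6 (Chair): category_id=NULL, no match -> kept with NULL
All 6 rows appear; 2 have NULL category.

SQL:
SELECT a.name, b.name AS category
FROM products a
LEFT JOIN categories b ON a.category_id = b.id

Result:
name    | category   
--------+------------
Lamp    | Kitchen    
Cable   | Books      
Desk    | Electronics
Monitor | Kitchen    
Speaker | NULL       
Chair   | NULL       


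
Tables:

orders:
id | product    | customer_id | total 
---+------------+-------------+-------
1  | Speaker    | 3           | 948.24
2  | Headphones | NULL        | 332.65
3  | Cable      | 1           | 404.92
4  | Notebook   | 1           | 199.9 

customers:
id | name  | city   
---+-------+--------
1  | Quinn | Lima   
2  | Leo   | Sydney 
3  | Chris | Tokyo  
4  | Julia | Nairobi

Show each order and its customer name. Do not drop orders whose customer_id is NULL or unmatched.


LEFT JOIN keeps every row from orders (the left table); where customer_id has no match in customers, the customer columns become NULL. Walk through each order:
  - order 1 (Speaker): customer_id=3 -> matches Chris
  - order 2 (Headphones): customer_id=NULL, no match -> kept with NULL
  - order 3 (Cable): customer_id=1 -> matches Quinn
  - order 4 (Notebook): customer_id=1 -> matches Quinn
All 4 rows appear; 1 has NULL customer.

SQL:
SELECT a.product, b.name AS customer
FROM orders a
LEFT JOIN customers b ON a.customer_id = b.id

Result:
product    | customer
-----------+---------
Speaker    | Chris   
Headphones | NULL    
Cable      | Quinn   
Notebook   | Quinn   


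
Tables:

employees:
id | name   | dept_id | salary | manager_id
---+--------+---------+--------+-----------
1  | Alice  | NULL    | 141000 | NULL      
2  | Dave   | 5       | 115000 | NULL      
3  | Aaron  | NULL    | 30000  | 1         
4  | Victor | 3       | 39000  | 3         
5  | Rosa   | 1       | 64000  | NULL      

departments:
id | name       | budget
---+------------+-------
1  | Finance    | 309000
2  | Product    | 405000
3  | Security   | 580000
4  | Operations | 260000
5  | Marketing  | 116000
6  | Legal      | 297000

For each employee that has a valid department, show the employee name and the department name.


INNER JOIN keeps only employees rows whose dept_id matches an id in departments. Walk through each employee:
  - employee 1 (Alice): dept_id=NULL, no match -> dropped
  - employee 2 (Dave): dept_id=5 -> matches Marketing
  - employee 3 (Aaron): dept_id=NULL, no match -> dropped
  - employee 4 (Victor): dept_id=3 -> matches Security
  - employee 5 (Rosa): dept_id=1 -> matches Finance
So 2 of 5 rows are dropped.

SQL:
SELECT a.name, b.name AS department
FROM employees a
INNER JOIN departments b ON a.dept_id = b.id

Result:
name   | department
-------+-----------
Dave   | Marketing 
Victor | Security  
Rosa   | Finance   


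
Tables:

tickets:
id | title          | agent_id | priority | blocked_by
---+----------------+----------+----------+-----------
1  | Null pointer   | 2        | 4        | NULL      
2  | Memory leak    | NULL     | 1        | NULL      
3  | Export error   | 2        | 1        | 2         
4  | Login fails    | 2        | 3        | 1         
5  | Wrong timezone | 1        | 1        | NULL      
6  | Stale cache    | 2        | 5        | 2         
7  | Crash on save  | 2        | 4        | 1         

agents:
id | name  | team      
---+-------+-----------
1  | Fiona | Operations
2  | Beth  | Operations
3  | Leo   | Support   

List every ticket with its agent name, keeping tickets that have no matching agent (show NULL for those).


LEFT JOIN keeps every row from tickets (the left table); where agent_id has no match in agents, the agent columns become NULL. Walk through each ticket:
  - ticket 1 (Null pointer): agent_id=2 -> matches Beth
  - ticket 2 (Memory leak): agent_id=NULL, no match -> kept with NULL
  - ticket 3 (Export error): agent_id=2 -> matches Beth
  - ticket 4 (Login fails): agent_id=2 -> matches Beth
  - ticket 5 (Wrong timezone): agent_id=1 -> matches Fiona
  - ticket 6 (Stale cache): agent_id=2 -> matches Beth
  - ticket 7 (Crash on save): agent_id=2 -> matches Beth
All 7 rows appear; 1 has NULL agent.

SQL:
SELECT a.title, b.name AS agent
FROM tickets a
LEFT JOIN agents b ON a.agent_id = b.id

Result:
title          | agent
---------------+------
Null pointer   | Beth 
Memory leak    | NULL 
Export error   | Beth 
Login fails    | Beth 
Wrong timezone | Fiona
Stale cache    | Beth 
Crash on save  | Beth 


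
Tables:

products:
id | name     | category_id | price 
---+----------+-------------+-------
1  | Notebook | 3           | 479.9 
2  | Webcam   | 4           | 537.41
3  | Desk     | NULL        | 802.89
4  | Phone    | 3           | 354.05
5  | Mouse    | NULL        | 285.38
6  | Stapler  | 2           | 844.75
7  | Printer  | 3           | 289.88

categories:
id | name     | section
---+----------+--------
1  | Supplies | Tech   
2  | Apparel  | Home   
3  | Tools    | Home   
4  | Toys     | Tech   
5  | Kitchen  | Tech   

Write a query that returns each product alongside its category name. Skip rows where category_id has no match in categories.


INNER JOIN keeps only products rows whose category_id matches an id in categories. Walk through each product:
  - product 1 (Notebook): category_id=3 -> matches Tools
  - product 2 (Webcam): category_id=4 -> matches Toys
  - product 3 (Desk): category_id=NULL, no match -> dropped
  - product 4 (Phone): category_id=3 -> matches Tools
  - product 5 (Mouse): category_id=NULL, no match -> dropped
  - product 6 (Stapler): category_id=2 -> matches Apparel
  - product 7 (Printer): category_id=3 -> matches Tools
So 2 of 7 rows are dropped.

SQL:
SELECT a.name, b.name AS category
FROM products a
INNER JOIN categories b ON a.category_id = b.id

Result:
name     | category
---------+---------
Notebook | Tools   
Webcam   | Toys    
Phone    | Tools   
Stapler  | Apparel 
Printer  | Tools   


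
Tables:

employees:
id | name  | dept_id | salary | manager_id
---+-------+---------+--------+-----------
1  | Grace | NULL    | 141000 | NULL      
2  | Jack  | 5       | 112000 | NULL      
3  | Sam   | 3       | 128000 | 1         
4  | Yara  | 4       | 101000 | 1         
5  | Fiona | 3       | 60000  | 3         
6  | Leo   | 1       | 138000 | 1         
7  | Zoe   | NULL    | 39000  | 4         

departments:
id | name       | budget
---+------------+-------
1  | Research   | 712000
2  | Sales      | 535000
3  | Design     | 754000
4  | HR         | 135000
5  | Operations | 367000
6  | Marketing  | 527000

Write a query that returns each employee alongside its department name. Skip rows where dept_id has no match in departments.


INNER JOIN keeps only employees rows whose dept_id matches an id in departments. Walk through each employee:
  - employee 1 (Grace): dept_id=NULL, no match -> dropped
  - employee 2 (Jack): dept_id=5 -> matches Operations
  - employee 3 (Sam): dept_id=3 -> matches Design
  - employee 4 (Yara): dept_id=4 -> matches HR
  - employee 5 (Fiona): dept_id=3 -> matches Design
  - employee 6 (Leo): dept_id=1 -> matches Research
  - employee 7 (Zoe): dept_id=NULL, no match -> dropped
So 2 of 7 rows are dropped.

SQL:
SELECT a.name, b.name AS department
FROM employees a
INNER JOIN departments b ON a.dept_id = b.id

Result:
name  | department
------+-----------
Jack  | Operations
Sam   | Design    
Yara  | HR        
Fiona | Design    
Leo   | Research  


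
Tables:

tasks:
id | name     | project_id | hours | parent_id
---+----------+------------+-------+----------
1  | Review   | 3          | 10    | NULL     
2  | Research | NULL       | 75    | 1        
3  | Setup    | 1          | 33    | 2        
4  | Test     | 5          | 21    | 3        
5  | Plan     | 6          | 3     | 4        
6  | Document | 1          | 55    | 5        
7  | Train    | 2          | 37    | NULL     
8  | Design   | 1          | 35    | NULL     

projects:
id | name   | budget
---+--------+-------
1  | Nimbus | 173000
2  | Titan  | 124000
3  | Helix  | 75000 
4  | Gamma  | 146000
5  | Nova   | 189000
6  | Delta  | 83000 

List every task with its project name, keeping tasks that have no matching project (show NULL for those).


LEFT JOIN keeps every row from tasks (the left table); where project_id has no match in projects, the project columns become NULL. Walk through each task:
  - task 1 (Review): project_id=3 -> matches Helix
  - task 2 (Research): project_id=NULL, no match -> kept with NULL
  - task 3 (Setup): project_id=1 -> matches Nimbus
  - task 4 (Test): project_id=5 -> matches Nova
  - task 5 (Plan): project_id=6 -> matches Delta
  - task 6 (Document): project_id=1 -> matches Nimbus
  - task 7 (Train): project_id=2 -> matches Titan
  - task 8 (Design): project_id=1 -> matches Nimbus
All 8 rows appear; 1 has NULL project.

SQL:
SELECT a.name, b.name AS project
FROM tasks a
LEFT JOIN projects b ON a.project_id = b.id

Result:
name     | project
---------+--------
Review   | Helix  
Research | NULL   
Setup    | Nimbus 
Test     | Nova   
Plan     | Delta  
Document | Nimbus 
Train    | Titan  
Design   | Nimbus 


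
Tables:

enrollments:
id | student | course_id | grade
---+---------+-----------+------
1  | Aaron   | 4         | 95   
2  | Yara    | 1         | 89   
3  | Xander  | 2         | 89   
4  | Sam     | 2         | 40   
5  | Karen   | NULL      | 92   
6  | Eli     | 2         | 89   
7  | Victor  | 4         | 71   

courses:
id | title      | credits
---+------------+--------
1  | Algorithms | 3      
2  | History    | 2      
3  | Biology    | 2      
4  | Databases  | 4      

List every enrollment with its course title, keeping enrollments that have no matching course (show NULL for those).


LEFT JOIN keeps every row from enrollments (the left table); where course_id has no match in courses, the course columns become NULL. Walk through each enrollment:
  - enrollment 1 (Aaron): course_id=4 -> matches Databases
  - enrollment 2 (Yara): course_id=1 -> matches Algorithms
  - enrollment 3 (Xander): course_id=2 -> matches History
  - enrollment 4 (Sam): course_id=2 -> matches History
  - enrollment 5 (Karen): course_id=NULL, no match -> kept with NULL
  - enrollment 6 (Eli): course_id=2 -> matches History
  - enrollment 7 (Victor): course_id=4 -> matches Databases
All 7 rows appear; 1 has NULL course.

SQL:
SELECT a.student, b.title AS course
FROM enrollments a
LEFT JOIN courses b ON a.course_id = b.id

Result:
student | course    
--------+-----------
Aaron   | Databases 
Yara    | Algorithms
Xander  | History   
Sam     | History   
Karen   | NULL      
Eli     | History   
Victor  | Databases 


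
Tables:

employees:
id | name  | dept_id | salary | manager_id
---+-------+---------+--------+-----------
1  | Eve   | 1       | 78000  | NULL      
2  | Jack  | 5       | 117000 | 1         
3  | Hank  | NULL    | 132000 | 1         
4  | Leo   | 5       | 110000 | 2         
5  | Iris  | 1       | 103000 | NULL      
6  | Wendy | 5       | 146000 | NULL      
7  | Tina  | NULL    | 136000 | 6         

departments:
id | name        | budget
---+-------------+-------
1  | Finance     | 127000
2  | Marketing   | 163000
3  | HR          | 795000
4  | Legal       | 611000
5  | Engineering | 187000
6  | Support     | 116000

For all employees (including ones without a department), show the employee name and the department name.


LEFT JOIN keeps every row from employees (the left table); where dept_id has no match in departments, the department columns become NULL. Walk through each employee:
  - employee 1 (Eve): dept_id=1 -> matches Finance
  - employee 2 (Jack): dept_id=5 -> matches Engineering
  - employee 3 (Hank): dept_id=NULL, no match -> kept with NULL
  - employee 4 (Leo): dept_id=5 -> matches Engineering
  - employee 5 (Iris): dept_id=1 -> matches Finance
  - employee 6 (Wendy): dept_id=5 -> matches Engineering
  - employee 7 (Tina): dept_id=NULL, no match -> kept with NULL
All 7 rows appear; 2 have NULL department.

SQL:
SELECT a.name, b.name AS department
FROM employees a
LEFT JOIN departments b ON a.dept_id = b.id

Result:
name  | department 
------+------------
Eve   | Finance    
Jack  | Engineering
Hank  | NULL       
Leo   | Engineering
Iris  | Finance    
Wendy | Engineering
Tina  | NULL       


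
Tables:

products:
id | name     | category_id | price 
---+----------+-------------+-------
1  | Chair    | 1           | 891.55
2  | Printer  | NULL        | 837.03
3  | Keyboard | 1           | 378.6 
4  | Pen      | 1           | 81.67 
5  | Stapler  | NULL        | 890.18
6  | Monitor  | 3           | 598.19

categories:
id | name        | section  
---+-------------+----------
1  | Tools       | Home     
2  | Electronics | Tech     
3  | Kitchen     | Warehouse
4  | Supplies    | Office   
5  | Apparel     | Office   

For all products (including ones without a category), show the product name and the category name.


LEFT JOIN keeps every row from products (the left table); where category_id has no match in categories, the category columns become NULL. Walk through each product:
  - product 1 (Chair): category_id=1 -> matches Tools
  - product 2 (Printer): category_id=NULL, no match -> kept with NULL
  - product 3 (Keyboard): category_id=1 -> matches Tools
  - product 4 (Pen): category_id=1 -> matches Tools
  - product 5 (Stapler): category_id=NULL, no match -> kept with NULL
  - product 6 (Monitor): category_id=3 -> matches Kitchen
All 6 rows appear; 2 have NULL category.

SQL:
SELECT a.name, b.name AS category
FROM products a
LEFT JOIN categories b ON a.category_id = b.id

Result:
name     | category
---------+---------
Chair    | Tools   
Printer  | NULL    
Keyboard | Tools   
Pen      | Tools   
Stapler  | NULL    
Monitor  | Kitchen 


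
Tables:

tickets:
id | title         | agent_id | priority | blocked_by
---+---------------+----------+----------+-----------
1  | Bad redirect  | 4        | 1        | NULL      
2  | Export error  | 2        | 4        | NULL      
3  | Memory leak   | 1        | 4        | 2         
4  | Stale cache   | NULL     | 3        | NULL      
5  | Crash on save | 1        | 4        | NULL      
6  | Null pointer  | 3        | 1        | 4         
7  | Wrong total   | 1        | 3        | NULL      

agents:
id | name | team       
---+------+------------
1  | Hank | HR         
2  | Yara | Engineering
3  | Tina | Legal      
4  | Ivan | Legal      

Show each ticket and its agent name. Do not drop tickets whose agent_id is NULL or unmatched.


LEFT JOIN keeps every row from tickets (the left table); where agent_id has no match in agents, the agent columns become NULL. Walk through each ticket:
  - ticket 1 (Bad redirect): agent_id=4 -> matches Ivan
  - ticket 2 (Export error): agent_id=2 -> matches Yara
  - ticket 3 (Memory leak): agent_id=1 -> matches Hank
  - ticket 4 (Stale cache): agent_id=NULL, no match -> kept with NULL
  - ticket 5 (Crash on save): agent_id=1 -> matches Hank
  - ticket 6 (Null pointer): agent_id=3 -> matches Tina
  - ticket 7 (Wrong total): agent_id=1 -> matches Hank
All 7 rows appear; 1 has NULL agent.

SQL:
SELECT a.title, b.name AS agent
FROM tickets a
LEFT JOIN agents b ON a.agent_id = b.id

Result:
title         | agent
--------------+------
Bad redirect  | Ivan 
Export error  | Yara 
Memory leak   | Hank 
Stale cache   | NULL 
Crash on save | Hank 
Null pointer  | Tina 
Wrong total   | Hank 


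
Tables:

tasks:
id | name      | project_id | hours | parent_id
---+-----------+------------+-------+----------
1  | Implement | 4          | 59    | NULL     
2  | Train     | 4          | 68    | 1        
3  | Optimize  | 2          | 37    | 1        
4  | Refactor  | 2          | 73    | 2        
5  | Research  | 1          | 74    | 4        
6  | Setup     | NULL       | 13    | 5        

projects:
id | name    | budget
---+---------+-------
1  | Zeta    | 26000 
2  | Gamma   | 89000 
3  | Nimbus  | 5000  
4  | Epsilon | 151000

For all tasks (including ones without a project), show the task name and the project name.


LEFT JOIN keeps every row from tasks (the left table); where project_id has no match in projects, the project columns become NULL. Walk through each task:
  - task 1 (Implement): project_id=4 -> matches Epsilon
  - task 2 (Train): project_id=4 -> matches Epsilon
  - task 3 (Optimize): project_id=2 -> matches Gamma
  - task 4 (Refactor): project_id=2 -> matches Gamma
  - task 5 (Research): project_id=1 -> matches Zeta
  - task 6 (Setup): project_id=NULL, no match -> kept with NULL
All 6 rows appear; 1 has NULL project.

SQL:
SELECT a.name, b.name AS project
FROM tasks a
LEFT JOIN projects b ON a.project_id = b.id

Result:
name      | project
----------+--------
Implement | Epsilon
Train     | Epsilon
Optimize  | Gamma  
Refactor  | Gamma  
Research  | Zeta   
Setup     | NULL   


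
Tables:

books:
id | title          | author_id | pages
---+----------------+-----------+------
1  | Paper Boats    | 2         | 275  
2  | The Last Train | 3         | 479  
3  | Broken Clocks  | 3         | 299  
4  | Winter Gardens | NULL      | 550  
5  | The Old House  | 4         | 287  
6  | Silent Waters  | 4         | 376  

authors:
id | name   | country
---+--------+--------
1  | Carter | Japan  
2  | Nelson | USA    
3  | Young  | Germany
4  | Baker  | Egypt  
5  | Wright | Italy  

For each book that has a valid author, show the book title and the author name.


INNER JOIN keeps only books rows whose author_id matches an id in authors. Walk through each book:
  - book 1 (Paper Boats): author_id=2 -> matches Nelson
  - book 2 (The Last Train): author_id=3 -> matches Young
  - book 3 (Broken Clocks): author_id=3 -> matches Young
  - book 4 (Winter Gardens): author_id=NULL, no match -> dropped
  - book 5 (The Old House): author_id=4 -> matches Baker
  - book 6 (Silent Waters): author_id=4 -> matches Baker
So 1 of 6 rows is dropped.

SQL:
SELECT a.title, b.name AS author
FROM books a
INNER JOIN authors b ON a.author_id = b.id

Result:
title          | author
---------------+-------
Paper Boats    | Nelson
The Last Train | Young 
Broken Clocks  | Young 
The Old House  | Baker 
Silent Waters  | Baker 


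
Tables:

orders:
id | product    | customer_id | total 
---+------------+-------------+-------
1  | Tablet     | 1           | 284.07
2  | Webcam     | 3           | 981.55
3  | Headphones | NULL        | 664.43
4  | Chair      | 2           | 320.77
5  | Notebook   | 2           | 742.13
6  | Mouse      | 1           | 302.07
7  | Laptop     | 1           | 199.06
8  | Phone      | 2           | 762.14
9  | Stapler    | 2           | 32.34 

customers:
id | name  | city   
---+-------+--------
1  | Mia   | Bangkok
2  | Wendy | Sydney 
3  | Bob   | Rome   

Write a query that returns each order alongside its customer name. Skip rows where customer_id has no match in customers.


INNER JOIN keeps only orders rows whose customer_id matches an id in customers. Walk through each order:
  - order 1 (Tablet): customer_id=1 -> matches Mia
  - order 2 (Webcam): customer_id=3 -> matches Bob
  - order 3 (Headphones): customer_id=NULL, no match -> dropped
  - order 4 (Chair): customer_id=2 -> matches Wendy
  - order 5 (Notebook): customer_id=2 -> matches Wendy
  - order 6 (Mouse): customer_id=1 -> matches Mia
  - order 7 (Laptop): customer_id=1 -> matches Mia
  - order 8 (Phone): customer_id=2 -> matches Wendy
  - order 9 (Stapler): customer_id=2 -> matches Wendy
So 1 of 9 rows is dropped.

SQL:
SELECT a.product, b.name AS customer
FROM orders a
INNER JOIN customers b ON a.customer_id = b.id

Result:
product  | customer
---------+---------
Tablet   | Mia     
Webcam   | Bob     
Chair    | Wendy   
Notebook | Wendy   
Mouse    | Mia     
Laptop   | Mia     
Phone    | Wendy   
Stapler  | Wendy   


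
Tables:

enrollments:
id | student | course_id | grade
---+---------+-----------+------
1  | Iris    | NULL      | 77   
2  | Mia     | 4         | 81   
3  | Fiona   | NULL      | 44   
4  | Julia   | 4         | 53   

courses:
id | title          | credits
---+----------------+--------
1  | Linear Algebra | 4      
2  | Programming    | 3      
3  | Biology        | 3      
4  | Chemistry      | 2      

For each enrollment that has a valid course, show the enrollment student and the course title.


INNER JOIN keeps only enrollments rows whose course_id matches an id in courses. Walk through each enrollment:
  - enrollment 1 (Iris): course_id=NULL, no match -> dropped
  - enrollment 2 (Mia): course_id=4 -> matches Chemistry
  - enrollment 3 (Fiona): course_id=NULL, no match -> dropped
  - enrollment 4 (Julia): course_id=4 -> matches Chemistry
So 2 of 4 rows are dropped.

SQL:
SELECT a.student, b.title AS course
FROM enrollments a
INNER JOIN courses b ON a.course_id = b.id

Result:
student | course   
--------+----------
Mia     | Chemistry
Julia   | Chemistry


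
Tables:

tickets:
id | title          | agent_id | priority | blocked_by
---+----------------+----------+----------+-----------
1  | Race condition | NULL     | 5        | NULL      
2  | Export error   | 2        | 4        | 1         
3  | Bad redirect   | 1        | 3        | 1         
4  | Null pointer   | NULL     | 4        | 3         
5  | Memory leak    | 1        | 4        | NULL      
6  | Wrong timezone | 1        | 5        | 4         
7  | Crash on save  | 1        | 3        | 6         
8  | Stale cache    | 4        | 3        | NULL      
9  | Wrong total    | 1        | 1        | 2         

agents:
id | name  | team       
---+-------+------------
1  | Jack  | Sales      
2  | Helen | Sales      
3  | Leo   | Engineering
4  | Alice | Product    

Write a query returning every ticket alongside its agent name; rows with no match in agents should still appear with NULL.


LEFT JOIN keeps every row from tickets (the left table); where agent_id has no match in agents, the agent columns become NULL. Walk through each ticket:
  - ticket 1 (Race condition): agent_id=NULL, no match -> kept with NULL
  - ticket 2 (Export error): agent_id=2 -> matches Helen
  - ticket 3 (Bad redirect): agent_id=1 -> matches Jack
  - ticket 4 (Null pointer): agent_id=NULL, no match -> kept with NULL
  - ticket 5 (Memory leak): agent_id=1 -> matches Jack
  - ticket 6 (Wrong timezone): agent_id=1 -> matches Jack
  - ticket 7 (Crash on save): agent_id=1 -> matches Jack
  - ticket 8 (Stale cache): agent_id=4 -> matches Alice
  - ticket 9 (Wrong total): agent_id=1 -> matches Jack
All 9 rows appear; 2 have NULL agent.

SQL:
SELECT a.title, b.name AS agent
FROM tickets a
LEFT JOIN agents b ON a.agent_id = b.id

Result:
title          | agent
---------------+------
Race condition | NULL 
Export error   | Helen
Bad redirect   | Jack 
Null pointer   | NULL 
Memory leak    | Jack 
Wrong timezone | Jack 
Crash on save  | Jack 
Stale cache    | Alice
Wrong total    | Jack 


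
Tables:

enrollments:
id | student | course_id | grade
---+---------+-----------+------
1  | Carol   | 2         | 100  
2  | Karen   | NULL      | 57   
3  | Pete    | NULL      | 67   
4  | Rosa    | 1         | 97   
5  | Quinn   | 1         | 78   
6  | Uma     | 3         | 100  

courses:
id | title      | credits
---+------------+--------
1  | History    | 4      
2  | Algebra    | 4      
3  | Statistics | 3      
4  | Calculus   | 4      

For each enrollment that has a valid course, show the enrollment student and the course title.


INNER JOIN keeps only enrollments rows whose course_id matches an id in courses. Walk through each enrollment:
  - enrollment 1 (Carol): course_id=2 -> matches Algebra
  - enrollment 2 (Karen): course_id=NULL, no match -> dropped
  - enrollment 3 (Pete): course_id=NULL, no match -> dropped
  - enrollment 4 (Rosa): course_id=1 -> matches History
  - enrollment 5 (Quinn): course_id=1 -> matches History
  - enrollment 6 (Uma): course_id=3 -> matches Statistics
So 2 of 6 rows are dropped.

SQL:
SELECT a.student, b.title AS course
FROM enrollments a
INNER JOIN courses b ON a.course_id = b.id

Result:
student | course    
--------+-----------
Carol   | Algebra   
Rosa    | History   
Quinn   | History   
Uma     | Statistics


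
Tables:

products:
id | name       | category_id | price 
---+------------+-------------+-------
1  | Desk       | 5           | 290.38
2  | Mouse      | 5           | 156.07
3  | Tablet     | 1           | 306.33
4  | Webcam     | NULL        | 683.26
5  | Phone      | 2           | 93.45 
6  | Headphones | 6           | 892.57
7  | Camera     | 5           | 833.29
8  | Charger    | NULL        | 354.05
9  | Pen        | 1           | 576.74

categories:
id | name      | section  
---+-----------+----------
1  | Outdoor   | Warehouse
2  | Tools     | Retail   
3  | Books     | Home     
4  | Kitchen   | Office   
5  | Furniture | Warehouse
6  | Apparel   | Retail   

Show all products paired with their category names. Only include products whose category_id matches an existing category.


INNER JOIN keeps only products rows whose category_id matches an id in categories. Walk through each product:
  - product 1 (Desk): category_id=5 -> matches Furniture
  - product 2 (Mouse): category_id=5 -> matches Furniture
  - product 3 (Tablet): category_id=1 -> matches Outdoor
  - product 4 (Webcam): category_id=NULL, no match -> dropped
  - product 5 (Phone): category_id=2 -> matches Tools
  - product 6 (Headphones): category_id=6 -> matches Apparel
  - product 7 (Camera): category_id=5 -> matches Furniture
  - product 8 (Charger): category_id=NULL, no match -> dropped
  - product 9 (Pen): category_id=1 -> matches Outdoor
So 2 of 9 rows are dropped.

SQL:
SELECT a.name, b.name AS category
FROM products a
INNER JOIN categories b ON a.category_id = b.id

Result:
name       | category 
-----------+----------
Desk       | Furniture
Mouse      | Furniture
Tablet     | Outdoor  
Phone      | Tools    
Headphones | Apparel  
Camera     | Furniture
Pen        | Outdoor  


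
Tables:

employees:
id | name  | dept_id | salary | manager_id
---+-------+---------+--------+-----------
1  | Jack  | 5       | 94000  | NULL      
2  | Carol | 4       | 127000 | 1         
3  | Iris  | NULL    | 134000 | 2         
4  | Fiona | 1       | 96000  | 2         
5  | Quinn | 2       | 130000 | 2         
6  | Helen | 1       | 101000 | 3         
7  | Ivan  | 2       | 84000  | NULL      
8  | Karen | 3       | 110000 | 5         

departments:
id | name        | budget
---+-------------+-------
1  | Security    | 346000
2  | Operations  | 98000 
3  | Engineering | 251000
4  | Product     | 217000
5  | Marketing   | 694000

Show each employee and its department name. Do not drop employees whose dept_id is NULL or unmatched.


LEFT JOIN keeps every row from employees (the left table); where dept_id has no match in departments, the department columns become NULL. Walk through each employee:
  - employee 1 (Jack): dept_id=5 -> matches Marketing
  - employee 2 (Carol): dept_id=4 -> matches Product
  - employee 3 (Iris): dept_id=NULL, no match -> kept with NULL
  - employee 4 (Fiona): dept_id=1 -> matches Security
  - employee 5 (Quinn): dept_id=2 -> matches Operations
  - employee 6 (Helen): dept_id=1 -> matches Security
  - employee 7 (Ivan): dept_id=2 -> matches Operations
  - employee 8 (Karen): dept_id=3 -> matches Engineering
All 8 rows appear; 1 has NULL department.

SQL:
SELECT a.name, b.name AS department
FROM employees a
LEFT JOIN departments b ON a.dept_id = b.id

Result:
name  | department 
------+------------
Jack  | Marketing  
Carol | Product    
Iris  | NULL       
Fiona | Security   
Quinn | Operations 
Helen | Security   
Ivan  | Operations 
Karen | Engineering


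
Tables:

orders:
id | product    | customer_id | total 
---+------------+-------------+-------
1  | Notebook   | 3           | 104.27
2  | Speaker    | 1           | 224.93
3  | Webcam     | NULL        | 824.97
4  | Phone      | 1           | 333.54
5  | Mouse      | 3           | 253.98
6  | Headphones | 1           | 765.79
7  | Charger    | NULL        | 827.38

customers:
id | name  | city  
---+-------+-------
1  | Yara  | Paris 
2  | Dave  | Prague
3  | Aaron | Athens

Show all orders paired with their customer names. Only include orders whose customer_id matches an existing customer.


INNER JOIN keeps only orders rows whose customer_id matches an id in customers. Walk through each order:
  - order 1 (Notebook): customer_id=3 -> matches Aaron
  - order 2 (Speaker): customer_id=1 -> matches Yara
  - order 3 (Webcam): customer_id=NULL, no match -> dropped
  - order 4 (Phone): customer_id=1 -> matches Yara
  - order 5 (Mouse): customer_id=3 -> matches Aaron
  - order 6 (Headphones): customer_id=1 -> matches Yara
  - order 7 (Charger): customer_id=NULL, no match -> dropped
So 2 of 7 rows are dropped.

SQL:
SELECT a.product, b.name AS customer
FROM orders a
INNER JOIN customers b ON a.customer_id = b.id

Result:
product    | customer
-----------+---------
Notebook   | Aaron   
Speaker    | Yara    
Phone      | Yara    
Mouse      | Aaron   
Headphones | Yara    


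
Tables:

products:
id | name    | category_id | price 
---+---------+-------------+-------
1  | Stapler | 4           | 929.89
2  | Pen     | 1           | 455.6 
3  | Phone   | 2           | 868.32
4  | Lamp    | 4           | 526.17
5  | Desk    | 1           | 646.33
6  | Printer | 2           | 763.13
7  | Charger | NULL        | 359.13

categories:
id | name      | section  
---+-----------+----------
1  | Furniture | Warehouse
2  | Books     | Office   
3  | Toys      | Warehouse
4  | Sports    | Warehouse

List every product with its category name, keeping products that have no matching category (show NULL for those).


LEFT JOIN keeps every row from products (the left table); where category_id has no match in categories, the category columns become NULL. Walk through each product:
  - product 1 (Stapler): category_id=4 -> matches Sports
  - product 2 (Pen): category_id=1 -> matches Furniture
  - product 3 (Phone): category_id=2 -> matches Books
  - product 4 (Lamp): category_id=4 -> matches Sports
  - product 5 (Desk): category_id=1 -> matches Furniture
  - product 6 (Printer): category_id=2 -> matches Books
  - product 7 (Charger): category_id=NULL, no match -> kept with NULL
All 7 rows appear; 1 has NULL category.

SQL:
SELECT a.name, b.name AS category
FROM products a
LEFT JOIN categories b ON a.category_id = b.id

Result:
name    | category 
--------+----------
Stapler | Sports   
Pen     | Furniture
Phone   | Books    
Lamp    | Sports   
Desk    | Furniture
Printer | Books    
Charger | NULL     
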